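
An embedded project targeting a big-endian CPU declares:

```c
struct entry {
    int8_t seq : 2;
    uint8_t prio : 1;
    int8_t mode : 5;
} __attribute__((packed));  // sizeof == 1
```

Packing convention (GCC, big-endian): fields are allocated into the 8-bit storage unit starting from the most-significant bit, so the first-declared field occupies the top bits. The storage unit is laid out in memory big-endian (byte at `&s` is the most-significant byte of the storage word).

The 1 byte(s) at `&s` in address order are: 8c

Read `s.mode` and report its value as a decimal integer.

[0]=0x8c (big-endian) → word 0x8c
seq [6+:2] = (word>>6) & 0x3 = 2
prio [5+:1] = (word>>5) & 0x1 = 0
mode [0+:5] = (word>>0) & 0x1f = 12  ←
mode signed 5b, MSB=0: value = 12

12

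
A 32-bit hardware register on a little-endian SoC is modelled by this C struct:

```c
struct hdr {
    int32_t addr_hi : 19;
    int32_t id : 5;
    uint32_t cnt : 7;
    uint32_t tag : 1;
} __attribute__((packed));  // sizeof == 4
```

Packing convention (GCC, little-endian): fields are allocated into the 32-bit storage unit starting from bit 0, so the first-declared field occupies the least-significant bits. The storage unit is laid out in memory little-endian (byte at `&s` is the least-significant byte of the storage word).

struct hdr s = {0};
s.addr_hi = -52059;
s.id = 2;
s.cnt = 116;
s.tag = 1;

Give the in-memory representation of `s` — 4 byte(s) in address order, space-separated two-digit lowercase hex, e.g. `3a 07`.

[0+:19] addr_hi=-52059 & 0x7ffff = 0x734a5; word=0x000734a5
[19+:5] id=2 & 0x1f = 0x2; word=0x001734a5
[24+:7] cnt=116 & 0x7f = 0x74; word=0x741734a5
[31+:1] tag=1 & 0x1 = 0x1; word=0xf41734a5
word = 0xf41734a5 → little-endian bytes:
  [0]=0xa5  [1]=0x34  [2]=0x17  [3]=0xf4

a5 34 17 f4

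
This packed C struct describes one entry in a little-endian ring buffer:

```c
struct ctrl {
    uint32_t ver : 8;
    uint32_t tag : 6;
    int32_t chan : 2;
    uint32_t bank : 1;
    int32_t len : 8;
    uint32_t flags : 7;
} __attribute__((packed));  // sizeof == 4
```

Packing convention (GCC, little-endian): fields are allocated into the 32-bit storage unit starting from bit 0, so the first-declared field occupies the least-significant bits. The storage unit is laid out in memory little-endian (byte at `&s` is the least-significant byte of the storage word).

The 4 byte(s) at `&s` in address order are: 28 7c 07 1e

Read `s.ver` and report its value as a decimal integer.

[0]=0x28 [1]=0x7c [2]=0x07 [3]=0x1e (little-endian) → word 0x1e077c28
ver:8 @ bit 0 → (0x1e077c28>>0)&0xff = 0x28  ←
tag:6 @ bit 8 → (0x1e077c28>>8)&0x3f = 0x3c
chan:2 @ bit 14 → (0x1e077c28>>14)&0x3 = 0x1
bank:1 @ bit 16 → (0x1e077c28>>16)&0x1 = 0x1
len:8 @ bit 17 → (0x1e077c28>>17)&0xff = 0x3
flags:7 @ bit 25 → (0x1e077c28>>25)&0x7f = 0xf

40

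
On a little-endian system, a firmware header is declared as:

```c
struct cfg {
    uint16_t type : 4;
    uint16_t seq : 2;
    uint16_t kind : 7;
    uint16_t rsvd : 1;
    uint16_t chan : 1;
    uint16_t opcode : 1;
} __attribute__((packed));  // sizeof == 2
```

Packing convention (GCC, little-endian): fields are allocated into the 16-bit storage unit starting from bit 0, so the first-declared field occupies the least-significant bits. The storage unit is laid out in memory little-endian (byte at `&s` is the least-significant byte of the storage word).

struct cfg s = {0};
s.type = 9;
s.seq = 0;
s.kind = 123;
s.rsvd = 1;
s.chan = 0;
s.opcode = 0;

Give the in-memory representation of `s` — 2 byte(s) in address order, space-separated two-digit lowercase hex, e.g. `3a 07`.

type:4 = 9 → 0x9 << 0 → word 0x0009
seq:2 = 0 → 0x0 << 4 → word 0x0009
kind:7 = 123 → 0x7b << 6 → word 0x1ec9
rsvd:1 = 1 → 0x1 << 13 → word 0x3ec9
chan:1 = 0 → 0x0 << 14 → word 0x3ec9
opcode:1 = 0 → 0x0 << 15 → word 0x3ec9
word = 0x3ec9 → little-endian bytes:
  [0]=0xc9  [1]=0x3e

c9 3e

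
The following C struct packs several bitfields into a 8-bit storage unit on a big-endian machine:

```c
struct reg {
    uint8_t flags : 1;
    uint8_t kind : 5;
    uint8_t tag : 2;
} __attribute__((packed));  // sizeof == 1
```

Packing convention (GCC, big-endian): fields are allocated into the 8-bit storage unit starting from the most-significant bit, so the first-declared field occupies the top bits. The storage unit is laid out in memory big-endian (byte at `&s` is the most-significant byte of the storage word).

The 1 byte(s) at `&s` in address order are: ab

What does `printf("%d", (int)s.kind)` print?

[0]=0xab (big-endian) → word 0xab
flags:1 @ bit 7 → (0xab>>7)&0x1 = 0x1
kind:5 @ bit 2 → (0xab>>2)&0x1f = 0xa  ←
tag:2 @ bit 0 → (0xab>>0)&0x3 = 0x3

10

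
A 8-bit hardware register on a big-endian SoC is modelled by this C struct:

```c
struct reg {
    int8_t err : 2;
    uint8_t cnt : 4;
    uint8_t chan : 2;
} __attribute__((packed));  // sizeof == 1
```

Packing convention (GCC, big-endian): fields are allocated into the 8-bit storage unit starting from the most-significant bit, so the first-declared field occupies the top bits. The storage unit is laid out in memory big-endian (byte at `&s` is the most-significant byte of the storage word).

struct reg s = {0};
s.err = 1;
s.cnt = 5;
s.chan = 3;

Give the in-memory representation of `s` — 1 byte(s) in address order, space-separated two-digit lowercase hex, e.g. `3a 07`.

err:2 = 1 → 0x1 << 6 → word 0x40
cnt:4 = 5 → 0x5 << 2 → word 0x54
chan:2 = 3 → 0x3 << 0 → word 0x57
word = 0x57 → big-endian bytes:
  [0]=0x57

57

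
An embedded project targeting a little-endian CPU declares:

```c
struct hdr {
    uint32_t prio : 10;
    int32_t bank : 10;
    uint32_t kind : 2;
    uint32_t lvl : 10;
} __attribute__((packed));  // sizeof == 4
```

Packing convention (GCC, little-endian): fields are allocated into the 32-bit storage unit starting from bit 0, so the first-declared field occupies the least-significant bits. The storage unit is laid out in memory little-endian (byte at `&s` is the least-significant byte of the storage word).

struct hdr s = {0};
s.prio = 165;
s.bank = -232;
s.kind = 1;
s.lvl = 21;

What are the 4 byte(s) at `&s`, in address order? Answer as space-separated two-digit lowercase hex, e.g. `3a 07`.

[0+:10] prio=165 & 0x3ff = 0xa5; word=0x000000a5
[10+:10] bank=-232 & 0x3ff = 0x318; word=0x000c60a5
[20+:2] kind=1 & 0x3 = 0x1; word=0x001c60a5
[22+:10] lvl=21 & 0x3ff = 0x15; word=0x055c60a5
word = 0x055c60a5 → little-endian bytes:
  [0]=0xa5  [1]=0x60  [2]=0x5c  [3]=0x05

a5 60 5c 05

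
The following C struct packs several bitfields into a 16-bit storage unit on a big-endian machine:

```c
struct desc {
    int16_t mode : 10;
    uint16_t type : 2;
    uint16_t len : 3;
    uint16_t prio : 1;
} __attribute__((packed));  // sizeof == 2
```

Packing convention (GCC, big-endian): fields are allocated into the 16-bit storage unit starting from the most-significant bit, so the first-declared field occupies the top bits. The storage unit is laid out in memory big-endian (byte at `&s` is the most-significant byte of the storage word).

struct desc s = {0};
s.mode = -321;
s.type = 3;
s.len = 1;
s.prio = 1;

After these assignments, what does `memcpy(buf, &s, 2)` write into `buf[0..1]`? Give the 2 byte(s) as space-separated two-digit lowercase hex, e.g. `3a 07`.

mode:10 = -321 → 0x2bf << 6 → word 0xafc0
type:2 = 3 → 0x3 << 4 → word 0xaff0
len:3 = 1 → 0x1 << 1 → word 0xaff2
prio:1 = 1 → 0x1 << 0 → word 0xaff3
word = 0xaff3 → big-endian bytes:
  [0]=0xaf  [1]=0xf3

af f3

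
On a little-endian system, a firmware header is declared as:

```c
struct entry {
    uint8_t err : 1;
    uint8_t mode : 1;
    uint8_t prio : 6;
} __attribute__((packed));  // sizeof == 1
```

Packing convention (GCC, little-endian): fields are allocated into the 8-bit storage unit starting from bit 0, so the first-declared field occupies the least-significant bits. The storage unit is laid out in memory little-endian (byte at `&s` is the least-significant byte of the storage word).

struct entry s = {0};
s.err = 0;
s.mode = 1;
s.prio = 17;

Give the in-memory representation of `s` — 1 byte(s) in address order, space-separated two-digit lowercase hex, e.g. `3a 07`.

46

err (1b) val=0 bits=0x0 at bit 0: 0x00
mode (1b) val=1 bits=0x1 at bit 1: 0x02
prio (6b) val=17 bits=0x11 at bit 2: 0x46
word = 0x46 → little-endian bytes:
  [0]=0x46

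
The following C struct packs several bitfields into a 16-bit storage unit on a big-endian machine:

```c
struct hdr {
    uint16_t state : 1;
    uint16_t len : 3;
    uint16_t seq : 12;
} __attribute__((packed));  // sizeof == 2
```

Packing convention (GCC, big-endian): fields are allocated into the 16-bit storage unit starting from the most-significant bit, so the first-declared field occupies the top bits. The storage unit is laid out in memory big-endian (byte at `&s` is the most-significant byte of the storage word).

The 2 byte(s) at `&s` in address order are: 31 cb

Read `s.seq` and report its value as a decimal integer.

[0]=0x31 [1]=0xcb (big-endian) → word 0x31cb
state [15+:1] = (word>>15) & 0x1 = 0
len [12+:3] = (word>>12) & 0x7 = 3
seq [0+:12] = (word>>0) & 0xfff = 459  ←

459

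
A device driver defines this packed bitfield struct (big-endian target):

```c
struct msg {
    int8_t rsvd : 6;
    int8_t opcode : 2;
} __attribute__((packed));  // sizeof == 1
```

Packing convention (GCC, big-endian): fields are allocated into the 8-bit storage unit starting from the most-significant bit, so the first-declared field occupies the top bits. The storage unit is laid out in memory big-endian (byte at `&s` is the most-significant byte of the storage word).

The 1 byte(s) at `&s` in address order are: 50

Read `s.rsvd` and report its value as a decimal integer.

20

[0]=0x50 (big-endian) → word 0x50
rsvd [2+:6] = (word>>2) & 0x3f = 20  ←
opcode [0+:2] = (word>>0) & 0x3 = 0
rsvd signed 6b, MSB=0: value = 20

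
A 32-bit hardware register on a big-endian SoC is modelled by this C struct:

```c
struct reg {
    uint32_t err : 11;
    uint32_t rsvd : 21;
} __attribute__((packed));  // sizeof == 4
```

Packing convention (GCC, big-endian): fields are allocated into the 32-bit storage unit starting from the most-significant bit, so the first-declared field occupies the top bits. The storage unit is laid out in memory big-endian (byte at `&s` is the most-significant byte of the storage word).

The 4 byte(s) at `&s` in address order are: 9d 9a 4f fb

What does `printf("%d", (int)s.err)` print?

[0]=0x9d [1]=0x9a [2]=0x4f [3]=0xfb (big-endian) → word 0x9d9a4ffb
err [21+:11] = (word>>21) & 0x7ff = 1260  ←
rsvd [0+:21] = (word>>0) & 0x1fffff = 1724411

1260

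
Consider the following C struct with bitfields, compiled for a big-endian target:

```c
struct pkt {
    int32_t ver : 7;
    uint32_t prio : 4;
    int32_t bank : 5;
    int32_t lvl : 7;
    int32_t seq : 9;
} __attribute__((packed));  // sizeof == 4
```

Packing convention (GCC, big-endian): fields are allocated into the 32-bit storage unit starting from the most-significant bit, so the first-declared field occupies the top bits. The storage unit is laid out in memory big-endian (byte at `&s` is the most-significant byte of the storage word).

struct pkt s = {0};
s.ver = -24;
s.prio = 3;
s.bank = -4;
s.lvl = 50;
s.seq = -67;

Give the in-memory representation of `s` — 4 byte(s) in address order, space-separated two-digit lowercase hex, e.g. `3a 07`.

d0 7c 65 bd

[25+:7] ver=-24 & 0x7f = 0x68; word=0xd0000000
[21+:4] prio=3 & 0xf = 0x3; word=0xd0600000
[16+:5] bank=-4 & 0x1f = 0x1c; word=0xd07c0000
[9+:7] lvl=50 & 0x7f = 0x32; word=0xd07c6400
[0+:9] seq=-67 & 0x1ff = 0x1bd; word=0xd07c65bd
word = 0xd07c65bd → big-endian bytes:
  [0]=0xd0  [1]=0x7c  [2]=0x65  [3]=0xbd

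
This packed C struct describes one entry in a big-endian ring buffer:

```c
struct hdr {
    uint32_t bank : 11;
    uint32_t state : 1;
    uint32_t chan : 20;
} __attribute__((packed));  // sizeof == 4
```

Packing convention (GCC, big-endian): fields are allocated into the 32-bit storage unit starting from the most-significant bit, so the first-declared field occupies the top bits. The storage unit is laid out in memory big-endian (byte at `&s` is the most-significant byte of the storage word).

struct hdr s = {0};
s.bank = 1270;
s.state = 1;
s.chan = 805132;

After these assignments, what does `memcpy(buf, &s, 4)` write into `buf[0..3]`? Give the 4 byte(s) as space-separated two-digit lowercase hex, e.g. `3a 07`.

9e dc 49 0c

bank:11 = 1270 → 0x4f6 << 21 → word 0x9ec00000
state:1 = 1 → 0x1 << 20 → word 0x9ed00000
chan:20 = 805132 → 0xc490c << 0 → word 0x9edc490c
word = 0x9edc490c → big-endian bytes:
  [0]=0x9e  [1]=0xdc  [2]=0x49  [3]=0x0c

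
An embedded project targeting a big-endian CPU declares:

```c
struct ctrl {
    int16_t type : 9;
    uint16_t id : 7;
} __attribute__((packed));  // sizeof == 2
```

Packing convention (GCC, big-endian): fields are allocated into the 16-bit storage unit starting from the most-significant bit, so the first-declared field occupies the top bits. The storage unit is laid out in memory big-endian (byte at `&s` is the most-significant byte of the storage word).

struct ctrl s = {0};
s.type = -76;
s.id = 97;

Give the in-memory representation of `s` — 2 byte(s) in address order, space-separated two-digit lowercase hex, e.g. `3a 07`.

da 61

[7+:9] type=-76 & 0x1ff = 0x1b4; word=0xda00
[0+:7] id=97 & 0x7f = 0x61; word=0xda61
word = 0xda61 → big-endian bytes:
  [0]=0xda  [1]=0x61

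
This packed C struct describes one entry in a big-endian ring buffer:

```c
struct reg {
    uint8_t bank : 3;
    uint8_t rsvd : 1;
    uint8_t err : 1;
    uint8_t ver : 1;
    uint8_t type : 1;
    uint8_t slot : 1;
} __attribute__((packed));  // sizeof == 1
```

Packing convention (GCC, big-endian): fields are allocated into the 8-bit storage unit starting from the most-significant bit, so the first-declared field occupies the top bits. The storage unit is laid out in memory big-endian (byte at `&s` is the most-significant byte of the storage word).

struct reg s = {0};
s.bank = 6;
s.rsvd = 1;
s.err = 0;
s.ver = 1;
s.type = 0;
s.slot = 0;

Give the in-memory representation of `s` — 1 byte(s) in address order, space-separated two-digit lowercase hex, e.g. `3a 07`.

bank:3 = 6 → 0x6 << 5 → word 0xc0
rsvd:1 = 1 → 0x1 << 4 → word 0xd0
err:1 = 0 → 0x0 << 3 → word 0xd0
ver:1 = 1 → 0x1 << 2 → word 0xd4
type:1 = 0 → 0x0 << 1 → word 0xd4
slot:1 = 0 → 0x0 << 0 → word 0xd4
word = 0xd4 → big-endian bytes:
  [0]=0xd4

d4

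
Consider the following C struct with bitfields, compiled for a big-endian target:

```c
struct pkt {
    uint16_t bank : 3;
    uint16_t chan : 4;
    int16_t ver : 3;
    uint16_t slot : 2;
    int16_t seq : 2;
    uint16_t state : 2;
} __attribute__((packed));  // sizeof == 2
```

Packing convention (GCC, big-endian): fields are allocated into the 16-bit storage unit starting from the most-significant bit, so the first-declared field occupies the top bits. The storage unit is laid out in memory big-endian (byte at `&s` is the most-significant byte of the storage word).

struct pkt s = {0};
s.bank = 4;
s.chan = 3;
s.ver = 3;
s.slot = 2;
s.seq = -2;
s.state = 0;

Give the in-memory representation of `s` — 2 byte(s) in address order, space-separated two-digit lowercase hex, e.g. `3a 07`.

86 e8

bank (3b) val=4 bits=0x4 at bit 13: 0x8000
chan (4b) val=3 bits=0x3 at bit 9: 0x8600
ver (3b) val=3 bits=0x3 at bit 6: 0x86c0
slot (2b) val=2 bits=0x2 at bit 4: 0x86e0
seq (2b) val=-2 bits=0x2 at bit 2: 0x86e8
state (2b) val=0 bits=0x0 at bit 0: 0x86e8
word = 0x86e8 → big-endian bytes:
  [0]=0x86  [1]=0xe8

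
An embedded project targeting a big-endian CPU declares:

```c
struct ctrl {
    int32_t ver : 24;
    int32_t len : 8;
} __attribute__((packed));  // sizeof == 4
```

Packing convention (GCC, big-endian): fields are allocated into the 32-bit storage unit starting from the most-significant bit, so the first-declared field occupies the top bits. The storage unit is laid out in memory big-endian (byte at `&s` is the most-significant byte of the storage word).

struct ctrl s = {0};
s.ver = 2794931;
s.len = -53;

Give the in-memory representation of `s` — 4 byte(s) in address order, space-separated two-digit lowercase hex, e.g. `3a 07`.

ver:24 = 2794931 → 0x2aa5b3 << 8 → word 0x2aa5b300
len:8 = -53 → 0xcb << 0 → word 0x2aa5b3cb
word = 0x2aa5b3cb → big-endian bytes:
  [0]=0x2a  [1]=0xa5  [2]=0xb3  [3]=0xcb

2a a5 b3 cb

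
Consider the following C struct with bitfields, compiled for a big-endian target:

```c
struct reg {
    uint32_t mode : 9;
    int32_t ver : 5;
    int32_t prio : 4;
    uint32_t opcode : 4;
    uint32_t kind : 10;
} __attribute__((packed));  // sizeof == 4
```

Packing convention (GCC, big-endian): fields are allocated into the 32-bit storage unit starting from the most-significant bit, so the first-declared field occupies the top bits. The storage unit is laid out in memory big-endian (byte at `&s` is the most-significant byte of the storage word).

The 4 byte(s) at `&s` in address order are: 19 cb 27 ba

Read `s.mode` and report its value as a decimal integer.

51

[0]=0x19 [1]=0xcb [2]=0x27 [3]=0xba (big-endian) → word 0x19cb27ba
mode:9 @ bit 23 → (0x19cb27ba>>23)&0x1ff = 0x33  ←
ver:5 @ bit 18 → (0x19cb27ba>>18)&0x1f = 0x12
prio:4 @ bit 14 → (0x19cb27ba>>14)&0xf = 0xc
opcode:4 @ bit 10 → (0x19cb27ba>>10)&0xf = 0x9
kind:10 @ bit 0 → (0x19cb27ba>>0)&0x3ff = 0x3ba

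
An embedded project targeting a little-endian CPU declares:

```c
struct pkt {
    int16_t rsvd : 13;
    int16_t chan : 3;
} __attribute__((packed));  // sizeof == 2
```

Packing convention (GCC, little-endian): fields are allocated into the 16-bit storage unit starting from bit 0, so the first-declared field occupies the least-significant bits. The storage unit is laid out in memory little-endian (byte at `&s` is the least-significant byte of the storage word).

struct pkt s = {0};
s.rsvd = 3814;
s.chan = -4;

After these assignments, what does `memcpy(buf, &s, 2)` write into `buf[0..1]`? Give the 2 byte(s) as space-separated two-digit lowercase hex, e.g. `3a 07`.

e6 8e

[0+:13] rsvd=3814 & 0x1fff = 0xee6; word=0x0ee6
[13+:3] chan=-4 & 0x7 = 0x4; word=0x8ee6
word = 0x8ee6 → little-endian bytes:
  [0]=0xe6  [1]=0x8e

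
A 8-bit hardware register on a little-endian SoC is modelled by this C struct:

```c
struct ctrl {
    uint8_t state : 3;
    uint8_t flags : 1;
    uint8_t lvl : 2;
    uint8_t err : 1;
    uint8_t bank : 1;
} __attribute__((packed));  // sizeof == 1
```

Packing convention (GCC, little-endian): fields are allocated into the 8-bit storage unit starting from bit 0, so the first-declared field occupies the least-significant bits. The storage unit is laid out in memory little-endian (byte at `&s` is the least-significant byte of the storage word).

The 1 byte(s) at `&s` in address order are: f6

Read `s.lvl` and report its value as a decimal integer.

3

[0]=0xf6 (little-endian) → word 0xf6
state:3 @ bit 0 → (0xf6>>0)&0x7 = 0x6
flags:1 @ bit 3 → (0xf6>>3)&0x1 = 0x0
lvl:2 @ bit 4 → (0xf6>>4)&0x3 = 0x3  ←
err:1 @ bit 6 → (0xf6>>6)&0x1 = 0x1
bank:1 @ bit 7 → (0xf6>>7)&0x1 = 0x1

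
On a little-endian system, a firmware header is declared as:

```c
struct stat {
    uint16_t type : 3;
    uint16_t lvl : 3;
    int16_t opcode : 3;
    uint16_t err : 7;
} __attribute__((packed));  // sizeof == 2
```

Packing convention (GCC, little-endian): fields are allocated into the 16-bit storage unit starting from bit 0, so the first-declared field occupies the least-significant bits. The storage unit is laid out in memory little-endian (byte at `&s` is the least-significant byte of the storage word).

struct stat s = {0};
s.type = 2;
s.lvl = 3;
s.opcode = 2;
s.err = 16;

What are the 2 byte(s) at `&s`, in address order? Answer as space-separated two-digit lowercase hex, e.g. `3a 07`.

9a 20

type (3b) val=2 bits=0x2 at bit 0: 0x0002
lvl (3b) val=3 bits=0x3 at bit 3: 0x001a
opcode (3b) val=2 bits=0x2 at bit 6: 0x009a
err (7b) val=16 bits=0x10 at bit 9: 0x209a
word = 0x209a → little-endian bytes:
  [0]=0x9a  [1]=0x20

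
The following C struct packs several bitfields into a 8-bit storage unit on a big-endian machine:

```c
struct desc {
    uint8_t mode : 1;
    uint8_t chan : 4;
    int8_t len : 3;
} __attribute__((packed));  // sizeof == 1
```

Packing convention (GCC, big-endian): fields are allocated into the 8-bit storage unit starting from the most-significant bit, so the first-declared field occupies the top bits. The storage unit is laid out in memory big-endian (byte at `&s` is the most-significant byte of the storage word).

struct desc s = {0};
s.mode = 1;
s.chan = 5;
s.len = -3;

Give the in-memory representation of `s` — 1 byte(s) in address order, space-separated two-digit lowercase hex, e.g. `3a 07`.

ad

[7+:1] mode=1 & 0x1 = 0x1; word=0x80
[3+:4] chan=5 & 0xf = 0x5; word=0xa8
[0+:3] len=-3 & 0x7 = 0x5; word=0xad
word = 0xad → big-endian bytes:
  [0]=0xad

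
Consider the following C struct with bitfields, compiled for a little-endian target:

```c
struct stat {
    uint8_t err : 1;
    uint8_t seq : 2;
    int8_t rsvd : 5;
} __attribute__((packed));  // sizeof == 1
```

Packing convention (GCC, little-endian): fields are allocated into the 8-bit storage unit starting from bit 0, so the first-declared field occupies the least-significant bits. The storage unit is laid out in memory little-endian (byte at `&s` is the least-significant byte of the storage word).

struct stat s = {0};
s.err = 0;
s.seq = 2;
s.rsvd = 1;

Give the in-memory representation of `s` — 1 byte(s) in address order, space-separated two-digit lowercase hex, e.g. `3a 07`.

[0+:1] err=0 & 0x1 = 0x0; word=0x00
[1+:2] seq=2 & 0x3 = 0x2; word=0x04
[3+:5] rsvd=1 & 0x1f = 0x1; word=0x0c
word = 0x0c → little-endian bytes:
  [0]=0x0c

0c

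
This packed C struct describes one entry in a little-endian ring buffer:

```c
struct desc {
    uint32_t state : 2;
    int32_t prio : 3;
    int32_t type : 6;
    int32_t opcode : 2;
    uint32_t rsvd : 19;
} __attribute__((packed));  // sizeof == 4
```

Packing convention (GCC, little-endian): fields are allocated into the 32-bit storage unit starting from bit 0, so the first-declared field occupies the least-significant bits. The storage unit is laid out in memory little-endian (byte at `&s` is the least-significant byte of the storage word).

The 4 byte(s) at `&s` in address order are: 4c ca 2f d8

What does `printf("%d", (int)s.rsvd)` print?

[0]=0x4c [1]=0xca [2]=0x2f [3]=0xd8 (little-endian) → word 0xd82fca4c
state [0+:2] = (word>>0) & 0x3 = 0
prio [2+:3] = (word>>2) & 0x7 = 3
type [5+:6] = (word>>5) & 0x3f = 18
opcode [11+:2] = (word>>11) & 0x3 = 1
rsvd [13+:19] = (word>>13) & 0x7ffff = 442750  ←

442750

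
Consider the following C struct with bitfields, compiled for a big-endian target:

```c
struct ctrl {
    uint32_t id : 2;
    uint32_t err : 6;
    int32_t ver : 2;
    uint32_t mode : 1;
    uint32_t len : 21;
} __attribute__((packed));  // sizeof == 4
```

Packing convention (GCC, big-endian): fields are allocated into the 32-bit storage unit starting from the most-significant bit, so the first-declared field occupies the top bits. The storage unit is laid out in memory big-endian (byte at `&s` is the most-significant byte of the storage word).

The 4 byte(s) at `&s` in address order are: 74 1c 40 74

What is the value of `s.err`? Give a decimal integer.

52

[0]=0x74 [1]=0x1c [2]=0x40 [3]=0x74 (big-endian) → word 0x741c4074
id:2 @ bit 30 → (0x741c4074>>30)&0x3 = 0x1
err:6 @ bit 24 → (0x741c4074>>24)&0x3f = 0x34  ←
ver:2 @ bit 22 → (0x741c4074>>22)&0x3 = 0x0
mode:1 @ bit 21 → (0x741c4074>>21)&0x1 = 0x0
len:21 @ bit 0 → (0x741c4074>>0)&0x1fffff = 0x1c4074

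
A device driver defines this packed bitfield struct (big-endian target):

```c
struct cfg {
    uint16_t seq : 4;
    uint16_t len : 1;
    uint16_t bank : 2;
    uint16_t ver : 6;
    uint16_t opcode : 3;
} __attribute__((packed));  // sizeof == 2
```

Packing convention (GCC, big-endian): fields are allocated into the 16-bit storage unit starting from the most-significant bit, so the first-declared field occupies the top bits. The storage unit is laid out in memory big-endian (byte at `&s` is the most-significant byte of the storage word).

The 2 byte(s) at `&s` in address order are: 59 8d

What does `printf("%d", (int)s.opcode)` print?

[0]=0x59 [1]=0x8d (big-endian) → word 0x598d
seq:4 @ bit 12 → (0x598d>>12)&0xf = 0x5
len:1 @ bit 11 → (0x598d>>11)&0x1 = 0x1
bank:2 @ bit 9 → (0x598d>>9)&0x3 = 0x0
ver:6 @ bit 3 → (0x598d>>3)&0x3f = 0x31
opcode:3 @ bit 0 → (0x598d>>0)&0x7 = 0x5  ←

5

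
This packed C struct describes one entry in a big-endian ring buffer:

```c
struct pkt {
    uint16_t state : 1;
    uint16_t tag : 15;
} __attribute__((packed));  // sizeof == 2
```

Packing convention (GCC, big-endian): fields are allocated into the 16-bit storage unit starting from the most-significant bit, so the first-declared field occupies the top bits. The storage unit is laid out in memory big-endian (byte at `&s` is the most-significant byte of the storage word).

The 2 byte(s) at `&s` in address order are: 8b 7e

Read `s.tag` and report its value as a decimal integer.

[0]=0x8b [1]=0x7e (big-endian) → word 0x8b7e
state [15+:1] = (word>>15) & 0x1 = 1
tag [0+:15] = (word>>0) & 0x7fff = 2942  ←

2942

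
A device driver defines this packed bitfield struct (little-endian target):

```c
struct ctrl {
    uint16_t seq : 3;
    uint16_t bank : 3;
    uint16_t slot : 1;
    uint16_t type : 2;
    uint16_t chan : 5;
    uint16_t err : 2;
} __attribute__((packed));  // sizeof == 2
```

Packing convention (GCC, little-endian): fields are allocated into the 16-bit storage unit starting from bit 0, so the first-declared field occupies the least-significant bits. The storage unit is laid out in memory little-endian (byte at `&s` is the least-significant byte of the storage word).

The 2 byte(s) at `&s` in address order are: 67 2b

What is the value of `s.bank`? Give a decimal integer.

4

[0]=0x67 [1]=0x2b (little-endian) → word 0x2b67
seq [0+:3] = (word>>0) & 0x7 = 7
bank [3+:3] = (word>>3) & 0x7 = 4  ←
slot [6+:1] = (word>>6) & 0x1 = 1
type [7+:2] = (word>>7) & 0x3 = 2
chan [9+:5] = (word>>9) & 0x1f = 21
err [14+:2] = (word>>14) & 0x3 = 0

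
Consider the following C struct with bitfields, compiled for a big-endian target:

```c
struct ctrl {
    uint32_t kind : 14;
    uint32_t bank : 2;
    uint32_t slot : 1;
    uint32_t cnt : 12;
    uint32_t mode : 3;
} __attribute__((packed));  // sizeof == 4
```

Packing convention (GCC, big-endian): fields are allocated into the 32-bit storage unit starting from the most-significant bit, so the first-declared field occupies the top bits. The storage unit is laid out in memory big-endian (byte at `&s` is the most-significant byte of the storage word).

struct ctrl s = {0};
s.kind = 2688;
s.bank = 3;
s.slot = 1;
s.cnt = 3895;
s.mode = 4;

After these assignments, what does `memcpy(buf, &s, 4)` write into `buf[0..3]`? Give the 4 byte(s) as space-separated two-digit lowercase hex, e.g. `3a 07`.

kind:14 = 2688 → 0xa80 << 18 → word 0x2a000000
bank:2 = 3 → 0x3 << 16 → word 0x2a030000
slot:1 = 1 → 0x1 << 15 → word 0x2a038000
cnt:12 = 3895 → 0xf37 << 3 → word 0x2a03f9b8
mode:3 = 4 → 0x4 << 0 → word 0x2a03f9bc
word = 0x2a03f9bc → big-endian bytes:
  [0]=0x2a  [1]=0x03  [2]=0xf9  [3]=0xbc

2a 03 f9 bc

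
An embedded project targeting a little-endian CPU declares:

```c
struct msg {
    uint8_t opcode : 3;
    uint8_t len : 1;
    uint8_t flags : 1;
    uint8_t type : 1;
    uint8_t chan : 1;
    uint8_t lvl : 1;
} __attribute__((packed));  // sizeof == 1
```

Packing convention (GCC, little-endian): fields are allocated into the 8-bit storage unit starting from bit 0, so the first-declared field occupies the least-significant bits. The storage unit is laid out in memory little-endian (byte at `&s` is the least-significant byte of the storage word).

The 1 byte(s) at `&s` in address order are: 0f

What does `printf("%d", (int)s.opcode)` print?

[0]=0x0f (little-endian) → word 0x0f
opcode [0+:3] = (word>>0) & 0x7 = 7  ←
len [3+:1] = (word>>3) & 0x1 = 1
flags [4+:1] = (word>>4) & 0x1 = 0
type [5+:1] = (word>>5) & 0x1 = 0
chan [6+:1] = (word>>6) & 0x1 = 0
lvl [7+:1] = (word>>7) & 0x1 = 0

7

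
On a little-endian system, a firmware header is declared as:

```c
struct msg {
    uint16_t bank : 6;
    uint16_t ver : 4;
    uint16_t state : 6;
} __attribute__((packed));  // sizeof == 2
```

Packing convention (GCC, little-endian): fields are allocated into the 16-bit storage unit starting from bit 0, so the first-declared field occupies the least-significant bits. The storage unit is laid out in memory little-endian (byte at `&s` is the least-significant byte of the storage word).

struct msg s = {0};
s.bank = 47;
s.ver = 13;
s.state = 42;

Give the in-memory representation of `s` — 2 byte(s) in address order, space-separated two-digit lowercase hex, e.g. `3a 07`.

bank (6b) val=47 bits=0x2f at bit 0: 0x002f
ver (4b) val=13 bits=0xd at bit 6: 0x036f
state (6b) val=42 bits=0x2a at bit 10: 0xab6f
word = 0xab6f → little-endian bytes:
  [0]=0x6f  [1]=0xab

6f ab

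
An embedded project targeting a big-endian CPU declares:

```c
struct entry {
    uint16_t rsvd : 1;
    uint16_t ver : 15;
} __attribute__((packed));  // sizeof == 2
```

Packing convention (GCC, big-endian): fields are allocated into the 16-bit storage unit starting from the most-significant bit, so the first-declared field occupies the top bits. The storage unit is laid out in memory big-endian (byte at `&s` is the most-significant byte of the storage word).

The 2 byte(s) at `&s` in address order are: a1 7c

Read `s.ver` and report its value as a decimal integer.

8572

[0]=0xa1 [1]=0x7c (big-endian) → word 0xa17c
rsvd:1 @ bit 15 → (0xa17c>>15)&0x1 = 0x1
ver:15 @ bit 0 → (0xa17c>>0)&0x7fff = 0x217c  ←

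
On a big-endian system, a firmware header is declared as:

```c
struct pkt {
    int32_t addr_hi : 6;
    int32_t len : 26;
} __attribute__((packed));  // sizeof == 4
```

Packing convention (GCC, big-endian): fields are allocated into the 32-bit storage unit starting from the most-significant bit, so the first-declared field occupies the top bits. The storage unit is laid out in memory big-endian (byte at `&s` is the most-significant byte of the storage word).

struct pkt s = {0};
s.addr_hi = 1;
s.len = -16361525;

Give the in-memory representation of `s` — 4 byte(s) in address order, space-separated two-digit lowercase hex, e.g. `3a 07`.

07 06 57 cb

addr_hi:6 = 1 → 0x1 << 26 → word 0x04000000
len:26 = -16361525 → 0x30657cb << 0 → word 0x070657cb
word = 0x070657cb → big-endian bytes:
  [0]=0x07  [1]=0x06  [2]=0x57  [3]=0xcb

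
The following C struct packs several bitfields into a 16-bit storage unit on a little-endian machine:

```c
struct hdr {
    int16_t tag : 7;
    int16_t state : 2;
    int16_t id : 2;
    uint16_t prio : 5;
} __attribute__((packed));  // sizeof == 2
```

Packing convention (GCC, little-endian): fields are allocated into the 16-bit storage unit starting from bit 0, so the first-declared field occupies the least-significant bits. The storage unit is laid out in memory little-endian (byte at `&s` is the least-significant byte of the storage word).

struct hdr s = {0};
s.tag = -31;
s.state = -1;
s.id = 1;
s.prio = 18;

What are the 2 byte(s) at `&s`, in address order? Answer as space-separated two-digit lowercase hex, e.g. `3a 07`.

e1 93

tag (7b) val=-31 bits=0x61 at bit 0: 0x0061
state (2b) val=-1 bits=0x3 at bit 7: 0x01e1
id (2b) val=1 bits=0x1 at bit 9: 0x03e1
prio (5b) val=18 bits=0x12 at bit 11: 0x93e1
word = 0x93e1 → little-endian bytes:
  [0]=0xe1  [1]=0x93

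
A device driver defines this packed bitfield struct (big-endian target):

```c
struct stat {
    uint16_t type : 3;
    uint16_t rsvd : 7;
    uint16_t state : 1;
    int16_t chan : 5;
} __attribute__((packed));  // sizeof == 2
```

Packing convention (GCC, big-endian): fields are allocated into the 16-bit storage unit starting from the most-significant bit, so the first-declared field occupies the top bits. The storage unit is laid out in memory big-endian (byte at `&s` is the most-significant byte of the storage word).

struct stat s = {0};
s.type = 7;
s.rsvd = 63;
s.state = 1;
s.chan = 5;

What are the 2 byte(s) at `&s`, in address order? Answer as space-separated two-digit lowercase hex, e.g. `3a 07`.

type:3 = 7 → 0x7 << 13 → word 0xe000
rsvd:7 = 63 → 0x3f << 6 → word 0xefc0
state:1 = 1 → 0x1 << 5 → word 0xefe0
chan:5 = 5 → 0x5 << 0 → word 0xefe5
word = 0xefe5 → big-endian bytes:
  [0]=0xef  [1]=0xe5

ef e5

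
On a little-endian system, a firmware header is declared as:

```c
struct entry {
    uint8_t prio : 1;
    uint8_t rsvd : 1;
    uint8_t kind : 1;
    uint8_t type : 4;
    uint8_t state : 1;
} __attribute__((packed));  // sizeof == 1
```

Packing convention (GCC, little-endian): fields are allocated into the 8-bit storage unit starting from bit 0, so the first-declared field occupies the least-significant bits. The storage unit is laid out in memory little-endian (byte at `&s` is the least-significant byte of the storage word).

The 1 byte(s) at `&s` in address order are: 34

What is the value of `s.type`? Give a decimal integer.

6

[0]=0x34 (little-endian) → word 0x34
prio [0+:1] = (word>>0) & 0x1 = 0
rsvd [1+:1] = (word>>1) & 0x1 = 0
kind [2+:1] = (word>>2) & 0x1 = 1
type [3+:4] = (word>>3) & 0xf = 6  ←
state [7+:1] = (word>>7) & 0x1 = 0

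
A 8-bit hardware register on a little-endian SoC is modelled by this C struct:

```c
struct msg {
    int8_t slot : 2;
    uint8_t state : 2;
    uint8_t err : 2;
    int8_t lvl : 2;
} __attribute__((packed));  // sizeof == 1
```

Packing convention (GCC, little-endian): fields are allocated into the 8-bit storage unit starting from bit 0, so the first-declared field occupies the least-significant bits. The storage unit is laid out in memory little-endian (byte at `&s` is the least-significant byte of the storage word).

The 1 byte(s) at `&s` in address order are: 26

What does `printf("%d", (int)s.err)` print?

[0]=0x26 (little-endian) → word 0x26
slot [0+:2] = (word>>0) & 0x3 = 2
state [2+:2] = (word>>2) & 0x3 = 1
err [4+:2] = (word>>4) & 0x3 = 2  ←
lvl [6+:2] = (word>>6) & 0x3 = 0

2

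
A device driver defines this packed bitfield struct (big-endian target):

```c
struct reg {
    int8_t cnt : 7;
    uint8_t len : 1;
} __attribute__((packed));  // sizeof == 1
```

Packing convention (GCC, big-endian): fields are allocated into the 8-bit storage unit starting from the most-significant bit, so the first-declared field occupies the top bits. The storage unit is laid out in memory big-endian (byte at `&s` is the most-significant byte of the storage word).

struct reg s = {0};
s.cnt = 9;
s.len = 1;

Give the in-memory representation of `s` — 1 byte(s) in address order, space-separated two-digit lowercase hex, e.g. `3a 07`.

13

[1+:7] cnt=9 & 0x7f = 0x9; word=0x12
[0+:1] len=1 & 0x1 = 0x1; word=0x13
word = 0x13 → big-endian bytes:
  [0]=0x13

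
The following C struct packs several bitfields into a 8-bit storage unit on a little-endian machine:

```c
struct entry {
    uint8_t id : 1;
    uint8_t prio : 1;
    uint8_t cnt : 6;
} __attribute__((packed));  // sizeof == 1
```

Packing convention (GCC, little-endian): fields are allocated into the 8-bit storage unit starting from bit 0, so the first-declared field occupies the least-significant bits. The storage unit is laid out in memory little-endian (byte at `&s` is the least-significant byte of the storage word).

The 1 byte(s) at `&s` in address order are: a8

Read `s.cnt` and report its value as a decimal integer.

[0]=0xa8 (little-endian) → word 0xa8
id:1 @ bit 0 → (0xa8>>0)&0x1 = 0x0
prio:1 @ bit 1 → (0xa8>>1)&0x1 = 0x0
cnt:6 @ bit 2 → (0xa8>>2)&0x3f = 0x2a  ←

42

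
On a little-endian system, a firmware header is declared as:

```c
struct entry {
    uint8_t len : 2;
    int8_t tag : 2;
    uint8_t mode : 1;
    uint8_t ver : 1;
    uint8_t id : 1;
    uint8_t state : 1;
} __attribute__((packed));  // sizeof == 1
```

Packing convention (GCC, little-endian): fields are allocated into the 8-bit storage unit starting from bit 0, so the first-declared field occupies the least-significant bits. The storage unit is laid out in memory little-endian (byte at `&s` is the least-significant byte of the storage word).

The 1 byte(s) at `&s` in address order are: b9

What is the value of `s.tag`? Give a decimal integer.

[0]=0xb9 (little-endian) → word 0xb9
len:2 @ bit 0 → (0xb9>>0)&0x3 = 0x1
tag:2 @ bit 2 → (0xb9>>2)&0x3 = 0x2  ←
mode:1 @ bit 4 → (0xb9>>4)&0x1 = 0x1
ver:1 @ bit 5 → (0xb9>>5)&0x1 = 0x1
id:1 @ bit 6 → (0xb9>>6)&0x1 = 0x0
state:1 @ bit 7 → (0xb9>>7)&0x1 = 0x1
tag signed 2b, MSB=1: 2 - 4 = -2

-2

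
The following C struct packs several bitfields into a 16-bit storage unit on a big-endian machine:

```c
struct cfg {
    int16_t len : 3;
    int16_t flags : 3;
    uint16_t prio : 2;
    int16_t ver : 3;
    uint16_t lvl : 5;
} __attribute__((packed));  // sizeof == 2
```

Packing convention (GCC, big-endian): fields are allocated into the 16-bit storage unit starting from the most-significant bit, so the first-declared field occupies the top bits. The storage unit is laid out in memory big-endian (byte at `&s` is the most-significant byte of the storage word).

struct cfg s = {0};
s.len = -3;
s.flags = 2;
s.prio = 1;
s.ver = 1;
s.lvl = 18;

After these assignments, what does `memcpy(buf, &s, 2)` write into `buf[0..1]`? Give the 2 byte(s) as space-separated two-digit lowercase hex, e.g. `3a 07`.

len (3b) val=-3 bits=0x5 at bit 13: 0xa000
flags (3b) val=2 bits=0x2 at bit 10: 0xa800
prio (2b) val=1 bits=0x1 at bit 8: 0xa900
ver (3b) val=1 bits=0x1 at bit 5: 0xa920
lvl (5b) val=18 bits=0x12 at bit 0: 0xa932
word = 0xa932 → big-endian bytes:
  [0]=0xa9  [1]=0x32

a9 32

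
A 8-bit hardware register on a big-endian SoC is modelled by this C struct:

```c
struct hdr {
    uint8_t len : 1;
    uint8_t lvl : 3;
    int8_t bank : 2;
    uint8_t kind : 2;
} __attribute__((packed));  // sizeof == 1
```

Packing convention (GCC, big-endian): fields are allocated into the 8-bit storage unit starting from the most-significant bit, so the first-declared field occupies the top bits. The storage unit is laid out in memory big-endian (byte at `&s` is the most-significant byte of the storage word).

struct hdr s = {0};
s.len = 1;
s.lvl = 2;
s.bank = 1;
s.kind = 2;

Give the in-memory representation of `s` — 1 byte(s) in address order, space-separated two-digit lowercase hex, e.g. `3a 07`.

len (1b) val=1 bits=0x1 at bit 7: 0x80
lvl (3b) val=2 bits=0x2 at bit 4: 0xa0
bank (2b) val=1 bits=0x1 at bit 2: 0xa4
kind (2b) val=2 bits=0x2 at bit 0: 0xa6
word = 0xa6 → big-endian bytes:
  [0]=0xa6

a6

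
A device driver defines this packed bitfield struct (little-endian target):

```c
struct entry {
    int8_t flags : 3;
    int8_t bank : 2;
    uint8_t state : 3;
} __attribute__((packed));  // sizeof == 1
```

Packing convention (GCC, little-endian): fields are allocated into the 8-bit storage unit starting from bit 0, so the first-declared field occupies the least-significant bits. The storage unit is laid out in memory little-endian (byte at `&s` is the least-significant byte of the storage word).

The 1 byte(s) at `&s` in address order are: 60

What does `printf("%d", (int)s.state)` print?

[0]=0x60 (little-endian) → word 0x60
flags [0+:3] = (word>>0) & 0x7 = 0
bank [3+:2] = (word>>3) & 0x3 = 0
state [5+:3] = (word>>5) & 0x7 = 3  ←

3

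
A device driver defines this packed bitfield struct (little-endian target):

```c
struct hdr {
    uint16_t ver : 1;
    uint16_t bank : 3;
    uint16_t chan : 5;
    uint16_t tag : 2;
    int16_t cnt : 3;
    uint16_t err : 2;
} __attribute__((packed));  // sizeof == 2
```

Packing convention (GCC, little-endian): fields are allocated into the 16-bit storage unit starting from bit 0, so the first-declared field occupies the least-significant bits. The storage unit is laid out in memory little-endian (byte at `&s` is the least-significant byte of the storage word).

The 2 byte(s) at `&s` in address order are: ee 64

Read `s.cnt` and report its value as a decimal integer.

[0]=0xee [1]=0x64 (little-endian) → word 0x64ee
ver [0+:1] = (word>>0) & 0x1 = 0
bank [1+:3] = (word>>1) & 0x7 = 7
chan [4+:5] = (word>>4) & 0x1f = 14
tag [9+:2] = (word>>9) & 0x3 = 2
cnt [11+:3] = (word>>11) & 0x7 = 4  ←
err [14+:2] = (word>>14) & 0x3 = 1
cnt signed 3b, MSB=1: 4 - 8 = -4

-4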